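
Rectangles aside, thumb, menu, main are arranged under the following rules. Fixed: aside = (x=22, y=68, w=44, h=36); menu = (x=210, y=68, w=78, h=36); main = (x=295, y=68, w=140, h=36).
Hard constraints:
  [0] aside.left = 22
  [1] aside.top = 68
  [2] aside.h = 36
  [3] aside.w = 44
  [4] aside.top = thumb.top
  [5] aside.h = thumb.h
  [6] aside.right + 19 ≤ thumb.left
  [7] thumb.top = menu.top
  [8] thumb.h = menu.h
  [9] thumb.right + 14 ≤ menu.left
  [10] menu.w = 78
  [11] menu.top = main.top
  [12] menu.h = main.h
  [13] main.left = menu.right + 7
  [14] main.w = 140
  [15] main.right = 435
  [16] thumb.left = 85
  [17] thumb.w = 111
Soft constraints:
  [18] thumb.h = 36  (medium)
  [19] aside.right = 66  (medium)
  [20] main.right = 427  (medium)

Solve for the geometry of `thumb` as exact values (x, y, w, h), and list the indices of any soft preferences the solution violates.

thumb = (x=85, y=68, w=111, h=36)
violated soft preferences: 20

1. thumb.y = 68  [aside.top = thumb.top]
2. thumb.h = 36  [aside.h = thumb.h]
3. thumb.x = 85  [thumb.left = 85]
4. thumb.w = 111  [thumb.w = 111]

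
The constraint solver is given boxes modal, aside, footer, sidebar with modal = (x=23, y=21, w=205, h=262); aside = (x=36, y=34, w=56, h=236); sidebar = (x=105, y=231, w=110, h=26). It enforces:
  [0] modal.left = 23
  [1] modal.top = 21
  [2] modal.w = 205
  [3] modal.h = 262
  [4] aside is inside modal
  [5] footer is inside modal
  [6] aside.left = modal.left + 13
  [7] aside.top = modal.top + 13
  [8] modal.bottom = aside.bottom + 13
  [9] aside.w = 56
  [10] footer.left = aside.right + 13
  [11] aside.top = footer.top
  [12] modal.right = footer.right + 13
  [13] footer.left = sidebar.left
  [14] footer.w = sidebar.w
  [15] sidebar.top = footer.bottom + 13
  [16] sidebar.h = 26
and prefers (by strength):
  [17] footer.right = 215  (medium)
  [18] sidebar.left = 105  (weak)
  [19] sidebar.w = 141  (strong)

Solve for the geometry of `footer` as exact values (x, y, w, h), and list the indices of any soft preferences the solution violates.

1. footer.x = 105  [footer.left = aside.right + 13]
2. footer.y = 34  [aside.top = footer.top]
3. footer.w = 110  [modal.right = footer.right + 13]
4. footer.h = 184  [sidebar.top = footer.bottom + 13]

footer = (x=105, y=34, w=110, h=184)
violated soft preferences: 19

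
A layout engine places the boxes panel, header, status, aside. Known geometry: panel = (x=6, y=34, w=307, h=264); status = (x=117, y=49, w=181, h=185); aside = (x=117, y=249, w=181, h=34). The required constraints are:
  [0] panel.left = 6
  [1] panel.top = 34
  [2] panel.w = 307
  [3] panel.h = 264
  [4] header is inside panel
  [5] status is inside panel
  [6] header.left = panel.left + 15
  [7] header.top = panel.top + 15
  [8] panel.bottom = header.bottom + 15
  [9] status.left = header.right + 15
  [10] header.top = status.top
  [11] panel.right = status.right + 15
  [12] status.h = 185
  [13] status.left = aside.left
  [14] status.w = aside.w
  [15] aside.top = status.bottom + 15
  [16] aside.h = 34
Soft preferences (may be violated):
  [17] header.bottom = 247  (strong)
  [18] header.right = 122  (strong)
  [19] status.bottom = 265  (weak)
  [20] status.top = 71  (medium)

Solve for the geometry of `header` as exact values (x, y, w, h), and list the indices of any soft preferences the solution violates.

1. header.x = 21  [header.left = panel.left + 15]
2. header.y = 49  [header.top = panel.top + 15]
3. header.h = 234  [panel.bottom = header.bottom + 15]
4. header.w = 81  [status.left = header.right + 15]

header = (x=21, y=49, w=81, h=234)
violated soft preferences: 17, 18, 19, 20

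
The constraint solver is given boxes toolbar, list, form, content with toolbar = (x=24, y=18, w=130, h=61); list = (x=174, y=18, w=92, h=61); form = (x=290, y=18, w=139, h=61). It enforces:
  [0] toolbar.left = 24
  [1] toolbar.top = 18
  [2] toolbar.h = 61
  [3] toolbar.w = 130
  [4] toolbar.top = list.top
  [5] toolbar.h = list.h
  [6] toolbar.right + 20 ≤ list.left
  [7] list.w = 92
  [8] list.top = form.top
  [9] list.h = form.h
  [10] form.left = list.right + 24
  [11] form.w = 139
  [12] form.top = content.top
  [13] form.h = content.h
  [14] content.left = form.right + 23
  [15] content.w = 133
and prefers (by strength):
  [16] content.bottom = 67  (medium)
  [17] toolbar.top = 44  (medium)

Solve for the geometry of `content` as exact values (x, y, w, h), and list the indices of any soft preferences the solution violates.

content = (x=452, y=18, w=133, h=61)
violated soft preferences: 16, 17

1. content.y = 18  [form.top = content.top]
2. content.h = 61  [form.h = content.h]
3. content.x = 452  [content.left = form.right + 23]
4. content.w = 133  [content.w = 133]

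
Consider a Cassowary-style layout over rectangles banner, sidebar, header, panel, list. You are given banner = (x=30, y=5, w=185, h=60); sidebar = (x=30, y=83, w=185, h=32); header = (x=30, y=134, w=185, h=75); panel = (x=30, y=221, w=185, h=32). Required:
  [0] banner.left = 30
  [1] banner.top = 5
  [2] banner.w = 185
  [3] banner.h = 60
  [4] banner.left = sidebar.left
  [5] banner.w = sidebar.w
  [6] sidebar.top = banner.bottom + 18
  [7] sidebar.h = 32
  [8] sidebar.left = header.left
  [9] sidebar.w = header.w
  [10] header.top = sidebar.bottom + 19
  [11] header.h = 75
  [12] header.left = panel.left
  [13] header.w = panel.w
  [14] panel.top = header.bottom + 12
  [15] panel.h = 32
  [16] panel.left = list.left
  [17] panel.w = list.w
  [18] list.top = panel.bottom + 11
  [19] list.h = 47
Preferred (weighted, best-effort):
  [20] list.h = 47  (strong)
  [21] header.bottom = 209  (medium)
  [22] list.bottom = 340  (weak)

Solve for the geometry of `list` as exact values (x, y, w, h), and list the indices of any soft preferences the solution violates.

list = (x=30, y=264, w=185, h=47)
violated soft preferences: 22

1. list.x = 30  [panel.left = list.left]
2. list.w = 185  [panel.w = list.w]
3. list.y = 264  [list.top = panel.bottom + 11]
4. list.h = 47  [list.h = 47]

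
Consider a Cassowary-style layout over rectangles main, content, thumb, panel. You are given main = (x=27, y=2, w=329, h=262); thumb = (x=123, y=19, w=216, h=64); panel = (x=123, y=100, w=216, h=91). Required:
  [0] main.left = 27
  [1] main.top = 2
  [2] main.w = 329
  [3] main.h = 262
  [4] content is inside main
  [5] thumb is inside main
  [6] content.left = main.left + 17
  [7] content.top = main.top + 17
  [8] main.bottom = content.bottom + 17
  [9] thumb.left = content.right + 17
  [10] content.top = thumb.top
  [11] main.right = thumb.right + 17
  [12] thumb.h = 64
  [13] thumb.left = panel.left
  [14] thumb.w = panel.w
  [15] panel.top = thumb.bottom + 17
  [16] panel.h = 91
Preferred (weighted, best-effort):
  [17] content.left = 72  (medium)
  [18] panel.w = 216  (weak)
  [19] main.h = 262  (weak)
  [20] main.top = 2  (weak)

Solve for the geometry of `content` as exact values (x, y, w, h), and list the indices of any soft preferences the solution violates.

content = (x=44, y=19, w=62, h=228)
violated soft preferences: 17

1. content.x = 44  [content.left = main.left + 17]
2. content.y = 19  [content.top = main.top + 17]
3. content.h = 228  [main.bottom = content.bottom + 17]
4. content.w = 62  [thumb.left = content.right + 17]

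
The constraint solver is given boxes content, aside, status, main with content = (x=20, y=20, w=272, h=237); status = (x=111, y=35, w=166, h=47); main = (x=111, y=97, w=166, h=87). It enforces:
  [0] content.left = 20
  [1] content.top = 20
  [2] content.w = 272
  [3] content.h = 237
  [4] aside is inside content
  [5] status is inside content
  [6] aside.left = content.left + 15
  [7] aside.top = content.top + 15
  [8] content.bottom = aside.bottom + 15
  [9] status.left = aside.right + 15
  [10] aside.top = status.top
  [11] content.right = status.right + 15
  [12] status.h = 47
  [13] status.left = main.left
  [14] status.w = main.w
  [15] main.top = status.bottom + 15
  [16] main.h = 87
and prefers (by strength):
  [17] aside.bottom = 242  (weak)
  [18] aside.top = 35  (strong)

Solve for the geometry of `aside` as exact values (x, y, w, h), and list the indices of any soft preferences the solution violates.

1. aside.x = 35  [aside.left = content.left + 15]
2. aside.y = 35  [aside.top = content.top + 15]
3. aside.h = 207  [content.bottom = aside.bottom + 15]
4. aside.w = 61  [status.left = aside.right + 15]

aside = (x=35, y=35, w=61, h=207)
violated soft preferences: none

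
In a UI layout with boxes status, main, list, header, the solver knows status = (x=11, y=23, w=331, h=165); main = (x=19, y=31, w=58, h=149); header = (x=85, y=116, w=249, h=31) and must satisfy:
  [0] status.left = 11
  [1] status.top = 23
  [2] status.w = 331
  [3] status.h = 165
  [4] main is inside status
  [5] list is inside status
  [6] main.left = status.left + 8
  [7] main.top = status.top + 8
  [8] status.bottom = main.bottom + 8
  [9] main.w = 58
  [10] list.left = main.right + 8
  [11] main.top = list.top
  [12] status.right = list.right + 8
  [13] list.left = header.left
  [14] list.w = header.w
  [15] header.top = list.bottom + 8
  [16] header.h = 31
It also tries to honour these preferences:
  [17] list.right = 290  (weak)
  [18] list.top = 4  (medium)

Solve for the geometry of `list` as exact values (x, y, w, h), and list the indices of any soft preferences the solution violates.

1. list.x = 85  [list.left = main.right + 8]
2. list.y = 31  [main.top = list.top]
3. list.w = 249  [status.right = list.right + 8]
4. list.h = 77  [header.top = list.bottom + 8]

list = (x=85, y=31, w=249, h=77)
violated soft preferences: 17, 18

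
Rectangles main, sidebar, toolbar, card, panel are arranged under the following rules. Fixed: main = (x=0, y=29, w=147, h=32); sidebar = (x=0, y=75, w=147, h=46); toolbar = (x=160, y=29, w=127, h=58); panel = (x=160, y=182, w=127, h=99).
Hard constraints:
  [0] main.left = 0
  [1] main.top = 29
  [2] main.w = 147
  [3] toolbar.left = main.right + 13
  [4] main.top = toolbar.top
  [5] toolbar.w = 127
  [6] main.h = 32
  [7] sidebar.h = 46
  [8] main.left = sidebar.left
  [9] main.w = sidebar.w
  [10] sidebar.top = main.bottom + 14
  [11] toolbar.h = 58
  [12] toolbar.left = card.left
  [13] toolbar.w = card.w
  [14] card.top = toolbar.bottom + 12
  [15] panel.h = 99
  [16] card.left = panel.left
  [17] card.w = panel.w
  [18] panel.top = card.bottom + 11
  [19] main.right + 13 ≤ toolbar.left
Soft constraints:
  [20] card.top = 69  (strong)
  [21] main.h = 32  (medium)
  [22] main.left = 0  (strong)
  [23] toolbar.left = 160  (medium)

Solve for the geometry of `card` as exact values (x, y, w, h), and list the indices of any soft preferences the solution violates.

card = (x=160, y=99, w=127, h=72)
violated soft preferences: 20

1. card.x = 160  [toolbar.left = card.left]
2. card.w = 127  [toolbar.w = card.w]
3. card.y = 99  [card.top = toolbar.bottom + 12]
4. card.h = 72  [panel.top = card.bottom + 11]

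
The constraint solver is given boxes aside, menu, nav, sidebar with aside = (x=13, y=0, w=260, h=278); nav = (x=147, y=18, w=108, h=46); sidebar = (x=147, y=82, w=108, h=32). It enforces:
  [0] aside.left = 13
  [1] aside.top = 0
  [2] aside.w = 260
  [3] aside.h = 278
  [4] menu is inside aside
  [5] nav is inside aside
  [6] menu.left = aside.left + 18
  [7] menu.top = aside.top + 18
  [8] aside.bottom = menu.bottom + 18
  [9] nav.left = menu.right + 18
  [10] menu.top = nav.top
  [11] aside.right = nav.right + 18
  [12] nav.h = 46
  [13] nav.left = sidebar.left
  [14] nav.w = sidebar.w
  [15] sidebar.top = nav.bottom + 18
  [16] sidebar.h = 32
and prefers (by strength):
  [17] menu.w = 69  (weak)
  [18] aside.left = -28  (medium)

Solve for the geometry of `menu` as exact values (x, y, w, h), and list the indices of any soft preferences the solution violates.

1. menu.x = 31  [menu.left = aside.left + 18]
2. menu.y = 18  [menu.top = aside.top + 18]
3. menu.h = 242  [aside.bottom = menu.bottom + 18]
4. menu.w = 98  [nav.left = menu.right + 18]

menu = (x=31, y=18, w=98, h=242)
violated soft preferences: 17, 18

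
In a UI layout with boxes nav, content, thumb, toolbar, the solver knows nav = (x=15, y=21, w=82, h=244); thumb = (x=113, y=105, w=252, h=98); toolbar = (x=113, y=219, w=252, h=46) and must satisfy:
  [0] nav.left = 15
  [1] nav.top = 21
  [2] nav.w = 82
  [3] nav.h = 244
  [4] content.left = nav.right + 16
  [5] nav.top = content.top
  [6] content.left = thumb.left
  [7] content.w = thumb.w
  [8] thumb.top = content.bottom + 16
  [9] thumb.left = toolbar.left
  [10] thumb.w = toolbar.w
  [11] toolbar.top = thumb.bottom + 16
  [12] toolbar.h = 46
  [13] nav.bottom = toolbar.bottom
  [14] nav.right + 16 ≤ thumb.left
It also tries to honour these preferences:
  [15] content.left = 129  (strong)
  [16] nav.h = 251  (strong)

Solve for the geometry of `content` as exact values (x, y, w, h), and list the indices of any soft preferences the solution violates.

1. content.x = 113  [content.left = nav.right + 16]
2. content.y = 21  [nav.top = content.top]
3. content.w = 252  [content.w = thumb.w]
4. content.h = 68  [thumb.top = content.bottom + 16]

content = (x=113, y=21, w=252, h=68)
violated soft preferences: 15, 16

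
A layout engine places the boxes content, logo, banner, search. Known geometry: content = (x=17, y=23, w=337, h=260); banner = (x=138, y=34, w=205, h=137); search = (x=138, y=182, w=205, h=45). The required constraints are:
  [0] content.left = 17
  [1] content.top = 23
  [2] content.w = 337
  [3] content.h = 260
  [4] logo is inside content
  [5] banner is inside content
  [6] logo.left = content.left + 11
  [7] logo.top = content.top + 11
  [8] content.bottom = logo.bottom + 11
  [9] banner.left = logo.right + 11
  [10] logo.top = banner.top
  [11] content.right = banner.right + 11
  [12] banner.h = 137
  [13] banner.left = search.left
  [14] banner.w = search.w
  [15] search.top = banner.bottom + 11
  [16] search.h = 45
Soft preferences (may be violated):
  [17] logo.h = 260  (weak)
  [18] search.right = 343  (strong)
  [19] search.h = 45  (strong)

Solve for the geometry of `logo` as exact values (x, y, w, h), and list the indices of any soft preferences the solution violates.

1. logo.x = 28  [logo.left = content.left + 11]
2. logo.y = 34  [logo.top = content.top + 11]
3. logo.h = 238  [content.bottom = logo.bottom + 11]
4. logo.w = 99  [banner.left = logo.right + 11]

logo = (x=28, y=34, w=99, h=238)
violated soft preferences: 17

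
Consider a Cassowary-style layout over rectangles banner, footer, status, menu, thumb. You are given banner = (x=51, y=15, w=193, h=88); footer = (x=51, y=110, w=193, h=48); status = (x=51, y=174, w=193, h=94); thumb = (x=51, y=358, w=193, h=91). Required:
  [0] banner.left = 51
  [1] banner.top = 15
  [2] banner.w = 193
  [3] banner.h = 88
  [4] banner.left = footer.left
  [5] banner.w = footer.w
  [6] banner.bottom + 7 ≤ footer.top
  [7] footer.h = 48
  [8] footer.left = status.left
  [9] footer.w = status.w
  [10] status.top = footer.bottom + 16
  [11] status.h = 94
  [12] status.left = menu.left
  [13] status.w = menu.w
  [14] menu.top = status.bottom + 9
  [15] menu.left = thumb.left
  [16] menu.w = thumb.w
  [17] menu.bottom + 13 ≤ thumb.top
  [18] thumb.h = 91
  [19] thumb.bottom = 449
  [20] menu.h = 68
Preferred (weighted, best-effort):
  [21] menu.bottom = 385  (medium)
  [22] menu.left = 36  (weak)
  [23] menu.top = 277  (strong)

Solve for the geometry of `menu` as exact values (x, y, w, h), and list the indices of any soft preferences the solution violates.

menu = (x=51, y=277, w=193, h=68)
violated soft preferences: 21, 22

1. menu.x = 51  [status.left = menu.left]
2. menu.w = 193  [status.w = menu.w]
3. menu.y = 277  [menu.top = status.bottom + 9]
4. menu.h = 68  [menu.h = 68]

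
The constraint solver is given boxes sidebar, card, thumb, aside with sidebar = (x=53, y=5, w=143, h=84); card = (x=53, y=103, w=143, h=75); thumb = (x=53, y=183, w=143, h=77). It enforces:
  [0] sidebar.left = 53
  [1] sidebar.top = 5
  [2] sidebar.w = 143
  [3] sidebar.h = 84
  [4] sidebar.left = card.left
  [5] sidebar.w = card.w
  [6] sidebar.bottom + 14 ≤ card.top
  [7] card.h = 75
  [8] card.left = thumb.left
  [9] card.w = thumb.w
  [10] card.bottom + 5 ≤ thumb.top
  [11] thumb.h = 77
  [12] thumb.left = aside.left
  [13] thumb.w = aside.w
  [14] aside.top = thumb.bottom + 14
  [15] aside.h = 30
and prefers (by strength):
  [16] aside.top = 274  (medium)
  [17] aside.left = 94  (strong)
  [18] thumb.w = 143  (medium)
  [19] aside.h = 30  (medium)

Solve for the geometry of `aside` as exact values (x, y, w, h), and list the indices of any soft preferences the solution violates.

1. aside.x = 53  [thumb.left = aside.left]
2. aside.w = 143  [thumb.w = aside.w]
3. aside.y = 274  [aside.top = thumb.bottom + 14]
4. aside.h = 30  [aside.h = 30]

aside = (x=53, y=274, w=143, h=30)
violated soft preferences: 17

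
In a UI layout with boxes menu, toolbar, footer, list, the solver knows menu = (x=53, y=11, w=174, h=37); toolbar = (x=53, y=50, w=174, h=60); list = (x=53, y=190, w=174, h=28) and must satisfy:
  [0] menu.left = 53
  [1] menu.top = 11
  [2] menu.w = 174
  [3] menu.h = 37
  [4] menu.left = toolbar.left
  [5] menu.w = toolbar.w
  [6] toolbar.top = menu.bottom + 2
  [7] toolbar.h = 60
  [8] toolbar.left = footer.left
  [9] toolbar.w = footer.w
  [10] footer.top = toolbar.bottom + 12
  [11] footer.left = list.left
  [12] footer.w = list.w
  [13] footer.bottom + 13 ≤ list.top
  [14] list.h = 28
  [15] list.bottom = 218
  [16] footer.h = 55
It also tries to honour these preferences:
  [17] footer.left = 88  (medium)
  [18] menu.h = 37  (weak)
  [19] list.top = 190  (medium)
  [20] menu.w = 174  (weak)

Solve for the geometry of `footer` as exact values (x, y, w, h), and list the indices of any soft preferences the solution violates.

footer = (x=53, y=122, w=174, h=55)
violated soft preferences: 17

1. footer.x = 53  [toolbar.left = footer.left]
2. footer.w = 174  [toolbar.w = footer.w]
3. footer.y = 122  [footer.top = toolbar.bottom + 12]
4. footer.h = 55  [footer.h = 55]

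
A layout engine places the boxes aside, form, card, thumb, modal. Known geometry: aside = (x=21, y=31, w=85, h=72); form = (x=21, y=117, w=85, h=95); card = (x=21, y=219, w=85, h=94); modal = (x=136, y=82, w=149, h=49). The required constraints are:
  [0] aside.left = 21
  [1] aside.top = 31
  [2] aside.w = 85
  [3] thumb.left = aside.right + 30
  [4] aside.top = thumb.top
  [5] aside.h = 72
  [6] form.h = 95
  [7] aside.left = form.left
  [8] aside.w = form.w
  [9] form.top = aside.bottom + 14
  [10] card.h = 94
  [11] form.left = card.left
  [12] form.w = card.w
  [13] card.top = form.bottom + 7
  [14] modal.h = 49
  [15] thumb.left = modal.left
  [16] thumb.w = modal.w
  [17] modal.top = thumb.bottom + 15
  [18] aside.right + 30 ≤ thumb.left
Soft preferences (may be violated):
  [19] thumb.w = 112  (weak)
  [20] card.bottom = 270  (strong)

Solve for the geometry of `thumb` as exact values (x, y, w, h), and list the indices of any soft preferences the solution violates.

1. thumb.x = 136  [thumb.left = aside.right + 30]
2. thumb.y = 31  [aside.top = thumb.top]
3. thumb.w = 149  [thumb.w = modal.w]
4. thumb.h = 36  [modal.top = thumb.bottom + 15]

thumb = (x=136, y=31, w=149, h=36)
violated soft preferences: 19, 20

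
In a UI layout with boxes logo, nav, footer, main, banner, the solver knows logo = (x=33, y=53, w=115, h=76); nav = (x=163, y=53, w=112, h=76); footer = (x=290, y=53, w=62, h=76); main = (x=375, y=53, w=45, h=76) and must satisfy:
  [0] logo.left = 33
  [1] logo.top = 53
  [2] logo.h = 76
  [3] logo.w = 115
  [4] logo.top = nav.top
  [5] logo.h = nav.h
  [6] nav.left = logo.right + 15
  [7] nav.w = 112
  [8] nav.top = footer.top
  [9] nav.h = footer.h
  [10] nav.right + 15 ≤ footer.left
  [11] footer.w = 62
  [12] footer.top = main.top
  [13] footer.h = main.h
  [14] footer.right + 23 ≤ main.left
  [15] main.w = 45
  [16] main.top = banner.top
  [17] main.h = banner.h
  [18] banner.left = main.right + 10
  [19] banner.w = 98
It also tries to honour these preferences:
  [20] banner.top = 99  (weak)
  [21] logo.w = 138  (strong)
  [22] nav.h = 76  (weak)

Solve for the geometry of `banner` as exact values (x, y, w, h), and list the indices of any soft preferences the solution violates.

1. banner.y = 53  [main.top = banner.top]
2. banner.h = 76  [main.h = banner.h]
3. banner.x = 430  [banner.left = main.right + 10]
4. banner.w = 98  [banner.w = 98]

banner = (x=430, y=53, w=98, h=76)
violated soft preferences: 20, 21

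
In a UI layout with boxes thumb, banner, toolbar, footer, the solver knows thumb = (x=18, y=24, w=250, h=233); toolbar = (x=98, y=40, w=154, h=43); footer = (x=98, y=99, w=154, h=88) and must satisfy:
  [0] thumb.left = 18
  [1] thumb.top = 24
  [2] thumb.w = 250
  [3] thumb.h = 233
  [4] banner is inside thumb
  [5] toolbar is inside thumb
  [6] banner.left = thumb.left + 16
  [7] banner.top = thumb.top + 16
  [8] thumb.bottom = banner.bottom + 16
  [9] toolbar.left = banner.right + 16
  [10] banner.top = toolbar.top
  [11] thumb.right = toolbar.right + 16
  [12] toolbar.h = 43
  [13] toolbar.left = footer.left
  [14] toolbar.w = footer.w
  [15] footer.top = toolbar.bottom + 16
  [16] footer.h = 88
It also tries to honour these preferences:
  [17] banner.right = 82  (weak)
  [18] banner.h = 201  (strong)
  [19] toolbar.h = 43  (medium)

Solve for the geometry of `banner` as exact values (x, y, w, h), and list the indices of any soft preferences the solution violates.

1. banner.x = 34  [banner.left = thumb.left + 16]
2. banner.y = 40  [banner.top = thumb.top + 16]
3. banner.h = 201  [thumb.bottom = banner.bottom + 16]
4. banner.w = 48  [toolbar.left = banner.right + 16]

banner = (x=34, y=40, w=48, h=201)
violated soft preferences: none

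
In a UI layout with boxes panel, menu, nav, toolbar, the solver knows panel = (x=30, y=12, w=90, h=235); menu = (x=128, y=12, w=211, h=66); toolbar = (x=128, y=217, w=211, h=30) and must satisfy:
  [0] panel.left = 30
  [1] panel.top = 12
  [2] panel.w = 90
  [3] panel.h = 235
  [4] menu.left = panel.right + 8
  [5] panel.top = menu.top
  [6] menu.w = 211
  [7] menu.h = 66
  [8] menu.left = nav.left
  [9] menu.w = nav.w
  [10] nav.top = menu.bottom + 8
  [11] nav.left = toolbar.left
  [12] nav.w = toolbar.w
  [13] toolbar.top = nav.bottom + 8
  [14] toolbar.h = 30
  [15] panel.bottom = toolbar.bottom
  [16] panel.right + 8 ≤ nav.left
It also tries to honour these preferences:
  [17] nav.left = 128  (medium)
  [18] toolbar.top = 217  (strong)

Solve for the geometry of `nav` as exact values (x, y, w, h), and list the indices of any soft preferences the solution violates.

1. nav.x = 128  [menu.left = nav.left]
2. nav.w = 211  [menu.w = nav.w]
3. nav.y = 86  [nav.top = menu.bottom + 8]
4. nav.h = 123  [toolbar.top = nav.bottom + 8]

nav = (x=128, y=86, w=211, h=123)
violated soft preferences: none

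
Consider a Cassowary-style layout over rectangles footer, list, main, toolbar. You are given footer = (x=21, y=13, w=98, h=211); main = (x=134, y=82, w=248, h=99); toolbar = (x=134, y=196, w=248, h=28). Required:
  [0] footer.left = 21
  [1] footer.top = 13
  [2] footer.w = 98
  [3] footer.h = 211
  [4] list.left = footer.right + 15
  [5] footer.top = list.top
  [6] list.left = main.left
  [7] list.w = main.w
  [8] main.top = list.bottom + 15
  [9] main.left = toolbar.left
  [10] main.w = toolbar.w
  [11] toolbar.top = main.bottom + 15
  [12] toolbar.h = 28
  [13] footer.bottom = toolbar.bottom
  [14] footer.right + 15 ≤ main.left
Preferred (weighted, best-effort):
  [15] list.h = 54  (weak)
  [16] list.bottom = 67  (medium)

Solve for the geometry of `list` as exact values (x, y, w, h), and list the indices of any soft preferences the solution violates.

list = (x=134, y=13, w=248, h=54)
violated soft preferences: none

1. list.x = 134  [list.left = footer.right + 15]
2. list.y = 13  [footer.top = list.top]
3. list.w = 248  [list.w = main.w]
4. list.h = 54  [main.top = list.bottom + 15]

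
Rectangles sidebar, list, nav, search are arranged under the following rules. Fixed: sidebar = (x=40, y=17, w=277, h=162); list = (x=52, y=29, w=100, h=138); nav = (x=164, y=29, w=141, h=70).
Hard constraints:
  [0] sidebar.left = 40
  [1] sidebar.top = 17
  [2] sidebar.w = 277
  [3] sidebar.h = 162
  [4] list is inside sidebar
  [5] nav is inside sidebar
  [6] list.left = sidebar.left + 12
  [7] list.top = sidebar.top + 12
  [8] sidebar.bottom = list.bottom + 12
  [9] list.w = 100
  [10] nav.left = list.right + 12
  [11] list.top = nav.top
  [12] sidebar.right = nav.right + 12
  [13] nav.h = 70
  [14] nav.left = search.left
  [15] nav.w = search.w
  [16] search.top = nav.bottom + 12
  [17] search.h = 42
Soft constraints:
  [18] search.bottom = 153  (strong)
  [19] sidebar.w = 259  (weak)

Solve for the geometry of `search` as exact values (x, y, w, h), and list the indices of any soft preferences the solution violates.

search = (x=164, y=111, w=141, h=42)
violated soft preferences: 19

1. search.x = 164  [nav.left = search.left]
2. search.w = 141  [nav.w = search.w]
3. search.y = 111  [search.top = nav.bottom + 12]
4. search.h = 42  [search.h = 42]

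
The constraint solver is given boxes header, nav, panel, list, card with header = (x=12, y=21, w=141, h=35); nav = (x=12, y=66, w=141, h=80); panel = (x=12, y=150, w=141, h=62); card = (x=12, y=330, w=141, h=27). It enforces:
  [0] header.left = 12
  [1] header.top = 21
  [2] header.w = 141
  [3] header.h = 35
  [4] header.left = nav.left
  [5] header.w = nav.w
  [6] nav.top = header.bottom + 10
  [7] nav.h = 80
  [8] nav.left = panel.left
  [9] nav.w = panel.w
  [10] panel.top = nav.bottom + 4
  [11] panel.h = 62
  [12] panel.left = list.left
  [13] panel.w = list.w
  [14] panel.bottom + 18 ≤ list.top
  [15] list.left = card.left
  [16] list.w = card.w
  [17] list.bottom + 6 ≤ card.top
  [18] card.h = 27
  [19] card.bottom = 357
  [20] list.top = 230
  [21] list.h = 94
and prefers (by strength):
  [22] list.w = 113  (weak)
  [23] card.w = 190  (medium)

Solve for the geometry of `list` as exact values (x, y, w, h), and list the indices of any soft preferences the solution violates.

list = (x=12, y=230, w=141, h=94)
violated soft preferences: 22, 23

1. list.x = 12  [panel.left = list.left]
2. list.w = 141  [panel.w = list.w]
3. list.y = 230  [list.top = 230]
4. list.h = 94  [list.h = 94]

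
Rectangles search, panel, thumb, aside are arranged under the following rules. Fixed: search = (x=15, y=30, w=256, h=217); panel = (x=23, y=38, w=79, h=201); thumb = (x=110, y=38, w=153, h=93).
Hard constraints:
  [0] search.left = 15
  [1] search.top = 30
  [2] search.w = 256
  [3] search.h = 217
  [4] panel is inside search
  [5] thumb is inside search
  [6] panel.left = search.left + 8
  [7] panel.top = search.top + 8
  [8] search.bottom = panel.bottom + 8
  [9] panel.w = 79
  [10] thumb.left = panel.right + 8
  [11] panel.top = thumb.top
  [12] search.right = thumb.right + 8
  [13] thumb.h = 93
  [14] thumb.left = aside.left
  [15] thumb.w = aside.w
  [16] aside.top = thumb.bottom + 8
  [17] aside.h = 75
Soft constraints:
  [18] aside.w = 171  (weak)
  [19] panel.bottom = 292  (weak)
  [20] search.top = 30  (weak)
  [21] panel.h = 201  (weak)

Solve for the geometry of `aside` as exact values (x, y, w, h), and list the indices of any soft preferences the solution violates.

1. aside.x = 110  [thumb.left = aside.left]
2. aside.w = 153  [thumb.w = aside.w]
3. aside.y = 139  [aside.top = thumb.bottom + 8]
4. aside.h = 75  [aside.h = 75]

aside = (x=110, y=139, w=153, h=75)
violated soft preferences: 18, 19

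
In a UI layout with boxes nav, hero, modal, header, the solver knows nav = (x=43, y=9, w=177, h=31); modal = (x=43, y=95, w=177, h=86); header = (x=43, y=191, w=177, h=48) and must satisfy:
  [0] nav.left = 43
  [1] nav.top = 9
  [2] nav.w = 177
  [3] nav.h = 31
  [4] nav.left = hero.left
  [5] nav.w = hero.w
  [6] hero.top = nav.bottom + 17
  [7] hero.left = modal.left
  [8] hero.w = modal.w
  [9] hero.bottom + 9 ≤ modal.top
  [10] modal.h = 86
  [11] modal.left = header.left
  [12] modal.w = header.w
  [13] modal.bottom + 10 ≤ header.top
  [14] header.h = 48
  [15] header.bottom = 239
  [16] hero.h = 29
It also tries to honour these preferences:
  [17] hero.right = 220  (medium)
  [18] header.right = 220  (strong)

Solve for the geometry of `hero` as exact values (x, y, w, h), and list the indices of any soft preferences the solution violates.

hero = (x=43, y=57, w=177, h=29)
violated soft preferences: none

1. hero.x = 43  [nav.left = hero.left]
2. hero.w = 177  [nav.w = hero.w]
3. hero.y = 57  [hero.top = nav.bottom + 17]
4. hero.h = 29  [hero.h = 29]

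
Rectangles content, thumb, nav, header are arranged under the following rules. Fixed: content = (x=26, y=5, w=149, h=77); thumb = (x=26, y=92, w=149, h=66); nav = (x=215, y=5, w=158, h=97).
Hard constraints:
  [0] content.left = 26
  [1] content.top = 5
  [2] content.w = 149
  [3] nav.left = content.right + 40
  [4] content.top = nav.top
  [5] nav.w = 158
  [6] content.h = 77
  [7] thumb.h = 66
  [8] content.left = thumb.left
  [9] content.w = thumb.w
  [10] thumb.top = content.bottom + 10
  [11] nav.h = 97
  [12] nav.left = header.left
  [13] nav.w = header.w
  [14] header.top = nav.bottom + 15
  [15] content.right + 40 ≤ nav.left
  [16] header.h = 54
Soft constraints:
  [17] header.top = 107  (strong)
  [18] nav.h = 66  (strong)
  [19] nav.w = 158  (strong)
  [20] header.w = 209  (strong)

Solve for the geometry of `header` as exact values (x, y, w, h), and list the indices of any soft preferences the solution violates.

header = (x=215, y=117, w=158, h=54)
violated soft preferences: 17, 18, 20

1. header.x = 215  [nav.left = header.left]
2. header.w = 158  [nav.w = header.w]
3. header.y = 117  [header.top = nav.bottom + 15]
4. header.h = 54  [header.h = 54]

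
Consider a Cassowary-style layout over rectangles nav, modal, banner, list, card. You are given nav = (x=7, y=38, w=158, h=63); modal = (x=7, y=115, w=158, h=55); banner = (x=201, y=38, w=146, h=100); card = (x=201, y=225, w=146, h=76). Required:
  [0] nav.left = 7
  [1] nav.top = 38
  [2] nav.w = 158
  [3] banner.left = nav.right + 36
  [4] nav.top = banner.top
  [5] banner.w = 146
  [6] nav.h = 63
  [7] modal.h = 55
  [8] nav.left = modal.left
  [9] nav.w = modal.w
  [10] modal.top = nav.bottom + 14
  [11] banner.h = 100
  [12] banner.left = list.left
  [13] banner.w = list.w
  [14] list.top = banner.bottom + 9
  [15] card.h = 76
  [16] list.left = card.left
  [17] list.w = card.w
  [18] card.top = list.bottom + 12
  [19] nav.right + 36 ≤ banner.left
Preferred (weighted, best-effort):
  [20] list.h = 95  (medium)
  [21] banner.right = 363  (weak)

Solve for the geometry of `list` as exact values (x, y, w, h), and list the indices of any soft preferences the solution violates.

list = (x=201, y=147, w=146, h=66)
violated soft preferences: 20, 21

1. list.x = 201  [banner.left = list.left]
2. list.w = 146  [banner.w = list.w]
3. list.y = 147  [list.top = banner.bottom + 9]
4. list.h = 66  [card.top = list.bottom + 12]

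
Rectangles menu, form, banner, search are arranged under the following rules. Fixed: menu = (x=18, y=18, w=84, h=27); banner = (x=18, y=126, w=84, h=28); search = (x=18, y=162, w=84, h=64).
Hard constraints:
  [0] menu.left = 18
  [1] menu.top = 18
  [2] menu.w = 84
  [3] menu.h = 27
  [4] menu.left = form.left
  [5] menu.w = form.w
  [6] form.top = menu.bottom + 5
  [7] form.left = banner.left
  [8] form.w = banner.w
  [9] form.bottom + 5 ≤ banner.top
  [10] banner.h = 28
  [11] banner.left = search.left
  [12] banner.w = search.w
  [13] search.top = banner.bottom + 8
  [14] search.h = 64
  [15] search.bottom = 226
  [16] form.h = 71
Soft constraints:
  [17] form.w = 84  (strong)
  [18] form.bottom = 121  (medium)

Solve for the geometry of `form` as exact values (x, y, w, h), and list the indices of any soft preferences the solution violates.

1. form.x = 18  [menu.left = form.left]
2. form.w = 84  [menu.w = form.w]
3. form.y = 50  [form.top = menu.bottom + 5]
4. form.h = 71  [form.h = 71]

form = (x=18, y=50, w=84, h=71)
violated soft preferences: none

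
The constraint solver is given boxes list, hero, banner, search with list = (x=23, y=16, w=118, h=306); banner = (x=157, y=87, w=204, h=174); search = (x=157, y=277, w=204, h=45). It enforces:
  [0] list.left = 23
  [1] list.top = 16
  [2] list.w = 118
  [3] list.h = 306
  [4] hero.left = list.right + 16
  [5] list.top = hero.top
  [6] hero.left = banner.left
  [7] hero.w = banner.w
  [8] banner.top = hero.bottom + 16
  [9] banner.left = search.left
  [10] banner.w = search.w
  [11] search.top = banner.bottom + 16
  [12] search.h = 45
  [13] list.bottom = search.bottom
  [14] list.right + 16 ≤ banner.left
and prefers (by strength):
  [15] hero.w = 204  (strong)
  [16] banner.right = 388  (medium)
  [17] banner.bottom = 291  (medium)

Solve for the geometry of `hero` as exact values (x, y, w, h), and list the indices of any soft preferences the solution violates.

hero = (x=157, y=16, w=204, h=55)
violated soft preferences: 16, 17

1. hero.x = 157  [hero.left = list.right + 16]
2. hero.y = 16  [list.top = hero.top]
3. hero.w = 204  [hero.w = banner.w]
4. hero.h = 55  [banner.top = hero.bottom + 16]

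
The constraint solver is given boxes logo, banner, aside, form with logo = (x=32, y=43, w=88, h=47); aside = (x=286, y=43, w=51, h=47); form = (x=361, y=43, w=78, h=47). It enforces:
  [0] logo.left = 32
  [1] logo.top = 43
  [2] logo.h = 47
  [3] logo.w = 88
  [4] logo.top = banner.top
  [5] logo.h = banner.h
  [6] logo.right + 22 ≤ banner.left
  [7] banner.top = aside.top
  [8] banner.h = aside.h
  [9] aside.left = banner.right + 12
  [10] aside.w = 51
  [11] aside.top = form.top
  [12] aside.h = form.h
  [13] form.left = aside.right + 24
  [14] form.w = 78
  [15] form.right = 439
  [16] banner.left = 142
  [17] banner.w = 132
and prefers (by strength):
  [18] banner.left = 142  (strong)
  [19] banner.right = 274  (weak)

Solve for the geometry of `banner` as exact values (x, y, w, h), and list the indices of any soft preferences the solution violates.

banner = (x=142, y=43, w=132, h=47)
violated soft preferences: none

1. banner.y = 43  [logo.top = banner.top]
2. banner.h = 47  [logo.h = banner.h]
3. banner.x = 142  [banner.left = 142]
4. banner.w = 132  [banner.w = 132]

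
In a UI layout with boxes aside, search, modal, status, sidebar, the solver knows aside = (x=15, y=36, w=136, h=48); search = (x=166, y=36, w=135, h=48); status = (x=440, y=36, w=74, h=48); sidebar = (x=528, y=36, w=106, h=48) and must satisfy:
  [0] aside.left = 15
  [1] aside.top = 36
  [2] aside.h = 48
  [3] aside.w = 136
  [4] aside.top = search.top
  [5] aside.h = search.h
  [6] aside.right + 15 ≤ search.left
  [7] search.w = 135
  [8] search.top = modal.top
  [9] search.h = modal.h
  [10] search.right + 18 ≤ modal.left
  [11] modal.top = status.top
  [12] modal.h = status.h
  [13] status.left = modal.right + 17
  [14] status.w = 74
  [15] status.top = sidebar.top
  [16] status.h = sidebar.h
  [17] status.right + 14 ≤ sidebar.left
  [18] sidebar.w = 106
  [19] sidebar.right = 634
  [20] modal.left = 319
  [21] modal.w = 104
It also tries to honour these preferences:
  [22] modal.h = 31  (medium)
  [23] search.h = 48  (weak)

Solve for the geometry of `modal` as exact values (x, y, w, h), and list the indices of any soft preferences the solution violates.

1. modal.y = 36  [search.top = modal.top]
2. modal.h = 48  [search.h = modal.h]
3. modal.x = 319  [modal.left = 319]
4. modal.w = 104  [modal.w = 104]

modal = (x=319, y=36, w=104, h=48)
violated soft preferences: 22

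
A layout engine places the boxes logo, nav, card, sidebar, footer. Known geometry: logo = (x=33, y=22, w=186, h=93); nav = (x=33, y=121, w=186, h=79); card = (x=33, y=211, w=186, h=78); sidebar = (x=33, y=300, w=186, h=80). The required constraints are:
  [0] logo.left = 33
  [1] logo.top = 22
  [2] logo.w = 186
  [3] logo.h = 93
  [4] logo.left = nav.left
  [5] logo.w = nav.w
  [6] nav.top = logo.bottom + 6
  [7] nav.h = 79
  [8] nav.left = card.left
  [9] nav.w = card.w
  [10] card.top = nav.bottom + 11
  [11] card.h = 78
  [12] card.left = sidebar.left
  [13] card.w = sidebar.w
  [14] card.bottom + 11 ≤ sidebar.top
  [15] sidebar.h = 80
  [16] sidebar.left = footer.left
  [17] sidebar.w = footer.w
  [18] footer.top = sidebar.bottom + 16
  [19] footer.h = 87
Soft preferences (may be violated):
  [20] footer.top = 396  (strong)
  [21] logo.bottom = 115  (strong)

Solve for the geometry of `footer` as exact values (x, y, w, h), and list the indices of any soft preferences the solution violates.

1. footer.x = 33  [sidebar.left = footer.left]
2. footer.w = 186  [sidebar.w = footer.w]
3. footer.y = 396  [footer.top = sidebar.bottom + 16]
4. footer.h = 87  [footer.h = 87]

footer = (x=33, y=396, w=186, h=87)
violated soft preferences: none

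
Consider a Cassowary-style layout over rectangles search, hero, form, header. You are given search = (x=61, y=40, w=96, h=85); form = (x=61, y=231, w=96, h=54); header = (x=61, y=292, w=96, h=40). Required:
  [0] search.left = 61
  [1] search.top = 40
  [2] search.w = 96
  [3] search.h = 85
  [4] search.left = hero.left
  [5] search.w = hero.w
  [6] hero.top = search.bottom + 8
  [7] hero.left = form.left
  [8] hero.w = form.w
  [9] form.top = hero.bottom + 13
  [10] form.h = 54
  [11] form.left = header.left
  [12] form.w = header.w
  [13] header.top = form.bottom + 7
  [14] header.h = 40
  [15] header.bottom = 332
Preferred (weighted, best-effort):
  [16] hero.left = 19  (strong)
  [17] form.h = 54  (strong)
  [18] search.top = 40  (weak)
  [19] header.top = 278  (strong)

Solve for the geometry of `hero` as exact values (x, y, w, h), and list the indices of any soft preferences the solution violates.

1. hero.x = 61  [search.left = hero.left]
2. hero.w = 96  [search.w = hero.w]
3. hero.y = 133  [hero.top = search.bottom + 8]
4. hero.h = 85  [form.top = hero.bottom + 13]

hero = (x=61, y=133, w=96, h=85)
violated soft preferences: 16, 19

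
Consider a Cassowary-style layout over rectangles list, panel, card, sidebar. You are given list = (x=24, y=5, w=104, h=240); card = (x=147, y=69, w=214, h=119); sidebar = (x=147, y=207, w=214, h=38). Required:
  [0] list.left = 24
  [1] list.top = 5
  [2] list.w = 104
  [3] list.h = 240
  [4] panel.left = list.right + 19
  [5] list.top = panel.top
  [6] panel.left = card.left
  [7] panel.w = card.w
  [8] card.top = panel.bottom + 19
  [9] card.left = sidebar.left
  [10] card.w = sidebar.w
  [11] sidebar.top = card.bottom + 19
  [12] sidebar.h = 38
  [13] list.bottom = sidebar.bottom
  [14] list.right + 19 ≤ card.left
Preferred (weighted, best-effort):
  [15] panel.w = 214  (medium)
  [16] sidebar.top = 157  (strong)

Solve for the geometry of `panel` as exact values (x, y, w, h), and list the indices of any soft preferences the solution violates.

1. panel.x = 147  [panel.left = list.right + 19]
2. panel.y = 5  [list.top = panel.top]
3. panel.w = 214  [panel.w = card.w]
4. panel.h = 45  [card.top = panel.bottom + 19]

panel = (x=147, y=5, w=214, h=45)
violated soft preferences: 16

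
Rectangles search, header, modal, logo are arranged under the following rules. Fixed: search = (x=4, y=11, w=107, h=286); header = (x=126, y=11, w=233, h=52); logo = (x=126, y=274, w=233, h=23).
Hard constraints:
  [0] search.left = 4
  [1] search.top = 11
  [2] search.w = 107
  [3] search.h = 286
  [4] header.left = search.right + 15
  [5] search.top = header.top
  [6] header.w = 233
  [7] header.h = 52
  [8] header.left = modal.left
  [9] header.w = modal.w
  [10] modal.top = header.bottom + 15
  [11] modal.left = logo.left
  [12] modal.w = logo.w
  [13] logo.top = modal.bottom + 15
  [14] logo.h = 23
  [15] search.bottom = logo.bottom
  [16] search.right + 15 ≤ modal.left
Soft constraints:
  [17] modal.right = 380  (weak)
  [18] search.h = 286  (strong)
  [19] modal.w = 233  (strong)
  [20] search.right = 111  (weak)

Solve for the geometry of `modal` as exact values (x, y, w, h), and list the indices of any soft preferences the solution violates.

modal = (x=126, y=78, w=233, h=181)
violated soft preferences: 17

1. modal.x = 126  [header.left = modal.left]
2. modal.w = 233  [header.w = modal.w]
3. modal.y = 78  [modal.top = header.bottom + 15]
4. modal.h = 181  [logo.top = modal.bottom + 15]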